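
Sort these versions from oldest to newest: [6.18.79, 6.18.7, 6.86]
[6.18.7, 6.18.79, 6.86]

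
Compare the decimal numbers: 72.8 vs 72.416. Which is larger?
72.8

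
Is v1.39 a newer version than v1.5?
Yes. Version numbers are compared segment by segment as integers, not as decimals: minor version 39 > 5, so v1.39 > v1.5 (even though the decimal 1.39 < 1.5).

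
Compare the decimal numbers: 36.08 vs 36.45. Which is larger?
36.45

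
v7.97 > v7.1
True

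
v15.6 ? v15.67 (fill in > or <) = <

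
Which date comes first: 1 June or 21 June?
1 June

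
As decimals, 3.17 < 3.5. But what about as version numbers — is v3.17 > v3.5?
True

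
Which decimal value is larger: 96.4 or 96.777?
96.777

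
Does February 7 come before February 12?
Yes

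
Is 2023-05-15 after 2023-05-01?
Yes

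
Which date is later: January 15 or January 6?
January 15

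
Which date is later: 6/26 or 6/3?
6/26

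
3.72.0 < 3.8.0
False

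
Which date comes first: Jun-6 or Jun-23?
Jun-6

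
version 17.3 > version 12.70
True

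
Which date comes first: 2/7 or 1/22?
1/22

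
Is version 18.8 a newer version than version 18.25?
No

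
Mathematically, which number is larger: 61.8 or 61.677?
61.8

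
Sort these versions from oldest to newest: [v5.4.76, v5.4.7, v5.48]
[v5.4.7, v5.4.76, v5.48]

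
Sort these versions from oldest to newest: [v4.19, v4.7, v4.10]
[v4.7, v4.10, v4.19]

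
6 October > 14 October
False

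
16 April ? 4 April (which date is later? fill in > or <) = >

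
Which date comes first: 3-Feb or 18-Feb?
3-Feb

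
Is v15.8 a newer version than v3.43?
Yes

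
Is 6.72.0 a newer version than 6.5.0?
Yes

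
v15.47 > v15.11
True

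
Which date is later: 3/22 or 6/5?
6/5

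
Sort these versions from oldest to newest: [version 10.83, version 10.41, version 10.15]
[version 10.15, version 10.41, version 10.83]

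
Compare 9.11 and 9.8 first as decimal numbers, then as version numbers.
As decimals: 9.11 < 9.8. As versions: v9.11 > v9.8 (minor version 11 > 8).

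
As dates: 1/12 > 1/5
True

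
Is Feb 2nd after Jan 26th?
Yes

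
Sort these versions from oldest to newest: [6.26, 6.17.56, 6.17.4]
[6.17.4, 6.17.56, 6.26]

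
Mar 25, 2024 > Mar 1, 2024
True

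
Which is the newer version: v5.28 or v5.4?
v5.28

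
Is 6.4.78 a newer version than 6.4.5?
Yes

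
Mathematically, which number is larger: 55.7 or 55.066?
55.7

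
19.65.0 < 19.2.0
False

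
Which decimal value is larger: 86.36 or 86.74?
86.74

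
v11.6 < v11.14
True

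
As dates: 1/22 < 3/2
True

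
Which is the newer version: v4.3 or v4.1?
v4.3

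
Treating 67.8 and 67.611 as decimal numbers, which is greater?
67.8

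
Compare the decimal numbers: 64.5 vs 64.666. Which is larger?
64.666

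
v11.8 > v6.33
True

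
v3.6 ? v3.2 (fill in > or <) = >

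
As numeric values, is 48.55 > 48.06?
True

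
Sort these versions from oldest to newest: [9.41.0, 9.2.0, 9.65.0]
[9.2.0, 9.41.0, 9.65.0]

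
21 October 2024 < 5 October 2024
False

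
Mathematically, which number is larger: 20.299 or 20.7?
20.7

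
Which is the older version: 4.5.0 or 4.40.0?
4.5.0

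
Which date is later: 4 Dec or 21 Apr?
4 Dec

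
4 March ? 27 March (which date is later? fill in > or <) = <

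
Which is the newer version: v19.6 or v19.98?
v19.98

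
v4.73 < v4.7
False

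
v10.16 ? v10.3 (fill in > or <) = >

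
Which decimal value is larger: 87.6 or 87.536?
87.6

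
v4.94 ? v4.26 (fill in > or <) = >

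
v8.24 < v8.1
False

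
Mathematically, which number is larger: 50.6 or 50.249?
50.6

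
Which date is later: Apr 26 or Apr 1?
Apr 26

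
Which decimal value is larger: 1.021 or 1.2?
1.2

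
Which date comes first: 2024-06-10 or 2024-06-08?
2024-06-08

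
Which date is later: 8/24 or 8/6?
8/24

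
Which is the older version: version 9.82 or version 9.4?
version 9.4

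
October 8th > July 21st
True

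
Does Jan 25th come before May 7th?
Yes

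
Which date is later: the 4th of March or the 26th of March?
the 26th of March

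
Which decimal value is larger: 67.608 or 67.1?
67.608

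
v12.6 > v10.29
True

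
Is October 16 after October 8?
Yes. Day 16 comes after day 8 in October — this is a date comparison, not a decimal one (the decimal 10.16 would be smaller than 10.8).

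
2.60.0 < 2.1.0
False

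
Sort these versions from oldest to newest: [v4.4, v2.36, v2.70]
[v2.36, v2.70, v4.4]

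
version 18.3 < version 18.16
True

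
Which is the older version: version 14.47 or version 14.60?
version 14.47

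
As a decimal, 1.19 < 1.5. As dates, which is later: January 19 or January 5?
January 19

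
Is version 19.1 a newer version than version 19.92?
No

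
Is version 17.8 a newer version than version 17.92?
No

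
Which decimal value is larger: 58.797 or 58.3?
58.797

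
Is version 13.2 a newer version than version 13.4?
No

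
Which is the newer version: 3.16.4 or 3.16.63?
3.16.63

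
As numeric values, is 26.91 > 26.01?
True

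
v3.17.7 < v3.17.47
True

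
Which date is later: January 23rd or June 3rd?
June 3rd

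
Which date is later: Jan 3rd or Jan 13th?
Jan 13th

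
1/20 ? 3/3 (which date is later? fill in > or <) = <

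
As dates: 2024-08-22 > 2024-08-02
True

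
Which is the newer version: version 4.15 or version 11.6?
version 11.6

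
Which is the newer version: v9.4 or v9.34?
v9.34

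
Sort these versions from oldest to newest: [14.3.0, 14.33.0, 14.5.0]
[14.3.0, 14.5.0, 14.33.0]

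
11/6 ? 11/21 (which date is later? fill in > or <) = <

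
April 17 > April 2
True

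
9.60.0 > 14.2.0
False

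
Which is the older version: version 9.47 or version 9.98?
version 9.47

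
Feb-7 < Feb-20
True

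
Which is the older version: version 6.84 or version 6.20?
version 6.20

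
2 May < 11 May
True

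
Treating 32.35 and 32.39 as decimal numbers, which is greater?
32.39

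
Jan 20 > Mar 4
False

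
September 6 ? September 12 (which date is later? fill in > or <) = <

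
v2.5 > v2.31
False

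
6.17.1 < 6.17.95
True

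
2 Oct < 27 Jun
False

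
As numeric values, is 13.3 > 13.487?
False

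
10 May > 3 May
True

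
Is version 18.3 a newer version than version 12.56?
Yes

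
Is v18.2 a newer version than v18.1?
Yes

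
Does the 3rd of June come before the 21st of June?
Yes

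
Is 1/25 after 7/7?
No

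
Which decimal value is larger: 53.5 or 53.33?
53.5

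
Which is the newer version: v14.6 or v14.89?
v14.89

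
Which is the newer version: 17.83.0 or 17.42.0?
17.83.0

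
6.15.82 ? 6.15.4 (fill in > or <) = >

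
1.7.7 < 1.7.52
True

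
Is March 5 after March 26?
No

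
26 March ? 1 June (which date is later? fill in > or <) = <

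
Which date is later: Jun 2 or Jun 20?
Jun 20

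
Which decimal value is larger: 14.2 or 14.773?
14.773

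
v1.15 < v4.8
True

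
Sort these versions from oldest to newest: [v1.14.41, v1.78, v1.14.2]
[v1.14.2, v1.14.41, v1.78]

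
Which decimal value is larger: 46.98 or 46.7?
46.98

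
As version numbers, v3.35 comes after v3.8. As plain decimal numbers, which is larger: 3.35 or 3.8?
3.8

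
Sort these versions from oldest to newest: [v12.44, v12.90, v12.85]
[v12.44, v12.85, v12.90]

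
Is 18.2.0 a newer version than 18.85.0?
No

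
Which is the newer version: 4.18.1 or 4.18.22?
4.18.22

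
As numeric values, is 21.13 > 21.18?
False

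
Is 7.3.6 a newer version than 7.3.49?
No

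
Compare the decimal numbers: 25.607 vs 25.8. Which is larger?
25.8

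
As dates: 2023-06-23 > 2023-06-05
True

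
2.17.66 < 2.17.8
False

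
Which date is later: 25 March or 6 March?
25 March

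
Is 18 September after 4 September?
Yes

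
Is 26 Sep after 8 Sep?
Yes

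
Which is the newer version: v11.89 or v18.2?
v18.2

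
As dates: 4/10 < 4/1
False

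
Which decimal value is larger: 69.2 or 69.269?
69.269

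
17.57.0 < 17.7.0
False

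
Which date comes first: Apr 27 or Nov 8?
Apr 27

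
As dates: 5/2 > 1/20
True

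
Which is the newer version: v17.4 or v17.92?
v17.92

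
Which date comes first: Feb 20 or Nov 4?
Feb 20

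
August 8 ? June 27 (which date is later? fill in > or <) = >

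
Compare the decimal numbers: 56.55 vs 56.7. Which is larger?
56.7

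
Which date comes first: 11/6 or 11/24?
11/6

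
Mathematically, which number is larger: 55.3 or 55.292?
55.3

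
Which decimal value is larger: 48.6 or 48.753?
48.753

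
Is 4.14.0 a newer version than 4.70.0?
No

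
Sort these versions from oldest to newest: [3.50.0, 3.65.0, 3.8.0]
[3.8.0, 3.50.0, 3.65.0]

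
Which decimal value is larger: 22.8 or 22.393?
22.8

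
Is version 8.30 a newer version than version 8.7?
Yes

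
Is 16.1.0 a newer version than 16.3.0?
No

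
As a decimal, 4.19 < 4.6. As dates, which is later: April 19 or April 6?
April 19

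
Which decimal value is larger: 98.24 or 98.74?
98.74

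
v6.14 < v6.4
False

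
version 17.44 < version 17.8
False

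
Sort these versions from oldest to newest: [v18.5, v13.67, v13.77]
[v13.67, v13.77, v18.5]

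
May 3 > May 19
False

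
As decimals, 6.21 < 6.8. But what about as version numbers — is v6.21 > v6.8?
True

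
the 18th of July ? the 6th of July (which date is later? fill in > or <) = >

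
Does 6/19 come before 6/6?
No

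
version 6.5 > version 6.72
False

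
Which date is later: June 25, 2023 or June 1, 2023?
June 25, 2023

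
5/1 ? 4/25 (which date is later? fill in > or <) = >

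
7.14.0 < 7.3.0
False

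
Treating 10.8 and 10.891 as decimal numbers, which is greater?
10.891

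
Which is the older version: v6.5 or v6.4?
v6.4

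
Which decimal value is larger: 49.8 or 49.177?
49.8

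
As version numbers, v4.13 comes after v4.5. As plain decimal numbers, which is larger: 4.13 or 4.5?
4.5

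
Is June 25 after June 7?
Yes. Day 25 comes after day 7 in June — this is a date comparison, not a decimal one (the decimal 6.25 would be smaller than 6.7).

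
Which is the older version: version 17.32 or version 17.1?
version 17.1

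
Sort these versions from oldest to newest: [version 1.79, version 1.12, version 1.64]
[version 1.12, version 1.64, version 1.79]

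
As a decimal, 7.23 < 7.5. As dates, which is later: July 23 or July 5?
July 23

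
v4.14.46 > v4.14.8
True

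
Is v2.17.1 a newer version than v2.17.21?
No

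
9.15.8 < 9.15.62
True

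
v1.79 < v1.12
False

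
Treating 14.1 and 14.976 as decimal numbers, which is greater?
14.976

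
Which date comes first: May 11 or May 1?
May 1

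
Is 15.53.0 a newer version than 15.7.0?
Yes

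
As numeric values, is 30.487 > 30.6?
False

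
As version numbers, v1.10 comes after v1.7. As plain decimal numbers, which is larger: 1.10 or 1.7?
1.7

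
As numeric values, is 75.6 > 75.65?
False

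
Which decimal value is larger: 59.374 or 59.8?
59.8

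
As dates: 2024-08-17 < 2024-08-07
False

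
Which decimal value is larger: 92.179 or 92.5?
92.5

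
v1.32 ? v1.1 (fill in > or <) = >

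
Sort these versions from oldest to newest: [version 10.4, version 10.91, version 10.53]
[version 10.4, version 10.53, version 10.91]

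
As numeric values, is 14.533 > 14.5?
True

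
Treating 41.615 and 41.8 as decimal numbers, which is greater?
41.8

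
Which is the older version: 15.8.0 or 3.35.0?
3.35.0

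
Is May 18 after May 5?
Yes. Day 18 comes after day 5 in May — this is a date comparison, not a decimal one (the decimal 5.18 would be smaller than 5.5).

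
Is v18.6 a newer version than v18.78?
No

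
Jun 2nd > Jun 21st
False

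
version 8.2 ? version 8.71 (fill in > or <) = <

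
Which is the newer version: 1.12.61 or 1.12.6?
1.12.61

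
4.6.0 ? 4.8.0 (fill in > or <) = <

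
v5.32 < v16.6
True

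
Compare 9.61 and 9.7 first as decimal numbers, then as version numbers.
As decimals: 9.61 < 9.7. As versions: v9.61 > v9.7 (minor version 61 > 7).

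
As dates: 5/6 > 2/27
True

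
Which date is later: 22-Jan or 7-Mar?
7-Mar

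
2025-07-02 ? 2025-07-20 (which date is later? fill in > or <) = <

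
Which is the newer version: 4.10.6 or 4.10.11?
4.10.11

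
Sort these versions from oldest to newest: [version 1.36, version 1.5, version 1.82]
[version 1.5, version 1.36, version 1.82]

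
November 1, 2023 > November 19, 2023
False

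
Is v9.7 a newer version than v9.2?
Yes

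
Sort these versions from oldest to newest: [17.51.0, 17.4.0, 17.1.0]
[17.1.0, 17.4.0, 17.51.0]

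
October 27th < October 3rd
False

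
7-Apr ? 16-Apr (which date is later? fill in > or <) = <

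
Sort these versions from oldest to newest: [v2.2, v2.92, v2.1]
[v2.1, v2.2, v2.92]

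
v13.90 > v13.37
True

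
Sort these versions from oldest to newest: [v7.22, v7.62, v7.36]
[v7.22, v7.36, v7.62]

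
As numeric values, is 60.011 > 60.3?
False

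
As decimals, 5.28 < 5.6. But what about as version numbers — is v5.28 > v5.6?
True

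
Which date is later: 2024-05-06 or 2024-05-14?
2024-05-14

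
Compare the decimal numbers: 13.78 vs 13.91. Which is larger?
13.91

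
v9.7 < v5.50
False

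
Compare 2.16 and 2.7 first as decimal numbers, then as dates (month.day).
As decimals: 2.16 < 2.7. As dates: 2/16 is later than 2/7 (day 16 > day 7).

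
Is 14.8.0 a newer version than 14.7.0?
Yes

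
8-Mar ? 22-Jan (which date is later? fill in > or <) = >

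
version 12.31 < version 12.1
False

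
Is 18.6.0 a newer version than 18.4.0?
Yes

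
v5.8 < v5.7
False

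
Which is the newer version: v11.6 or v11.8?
v11.8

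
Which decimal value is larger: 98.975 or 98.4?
98.975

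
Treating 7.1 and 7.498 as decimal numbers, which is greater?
7.498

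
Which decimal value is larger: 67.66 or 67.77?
67.77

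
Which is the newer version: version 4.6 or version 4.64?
version 4.64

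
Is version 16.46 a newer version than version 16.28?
Yes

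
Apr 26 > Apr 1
True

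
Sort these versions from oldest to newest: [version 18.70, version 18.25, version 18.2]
[version 18.2, version 18.25, version 18.70]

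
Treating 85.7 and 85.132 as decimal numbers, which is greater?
85.7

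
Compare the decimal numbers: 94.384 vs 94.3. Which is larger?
94.384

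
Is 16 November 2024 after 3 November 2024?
Yes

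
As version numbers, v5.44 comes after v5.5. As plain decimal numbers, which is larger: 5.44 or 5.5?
5.5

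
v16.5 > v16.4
True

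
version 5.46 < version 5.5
False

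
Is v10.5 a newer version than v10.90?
No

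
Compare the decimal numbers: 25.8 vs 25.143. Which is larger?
25.8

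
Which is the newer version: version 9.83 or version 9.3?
version 9.83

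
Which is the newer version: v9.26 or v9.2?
v9.26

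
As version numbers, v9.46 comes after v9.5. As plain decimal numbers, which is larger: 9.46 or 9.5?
9.5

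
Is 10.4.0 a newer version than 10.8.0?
No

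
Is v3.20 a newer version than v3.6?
Yes. Version numbers are compared segment by segment as integers, not as decimals: minor version 20 > 6, so v3.20 > v3.6 (even though the decimal 3.20 < 3.6).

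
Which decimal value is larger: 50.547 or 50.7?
50.7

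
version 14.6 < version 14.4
False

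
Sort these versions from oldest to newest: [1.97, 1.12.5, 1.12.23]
[1.12.5, 1.12.23, 1.97]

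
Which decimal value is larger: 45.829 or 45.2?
45.829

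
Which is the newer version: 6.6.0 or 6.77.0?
6.77.0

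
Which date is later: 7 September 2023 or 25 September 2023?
25 September 2023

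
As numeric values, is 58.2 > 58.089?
True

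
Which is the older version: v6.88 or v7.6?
v6.88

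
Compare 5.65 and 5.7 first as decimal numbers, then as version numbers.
As decimals: 5.65 < 5.7. As versions: v5.65 > v5.7 (minor version 65 > 7).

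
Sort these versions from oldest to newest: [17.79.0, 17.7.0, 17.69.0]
[17.7.0, 17.69.0, 17.79.0]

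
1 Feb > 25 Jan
True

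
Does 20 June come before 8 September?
Yes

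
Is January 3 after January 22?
No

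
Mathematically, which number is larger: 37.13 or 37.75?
37.75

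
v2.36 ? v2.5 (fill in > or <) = >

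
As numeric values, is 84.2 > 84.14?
True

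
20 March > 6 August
False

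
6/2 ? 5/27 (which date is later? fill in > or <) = >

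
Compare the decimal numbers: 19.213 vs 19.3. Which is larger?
19.3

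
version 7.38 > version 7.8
True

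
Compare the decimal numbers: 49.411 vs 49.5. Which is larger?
49.5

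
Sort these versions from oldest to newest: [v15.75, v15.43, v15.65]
[v15.43, v15.65, v15.75]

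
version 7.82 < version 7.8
False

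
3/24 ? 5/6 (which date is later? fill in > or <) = <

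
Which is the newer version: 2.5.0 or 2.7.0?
2.7.0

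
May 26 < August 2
True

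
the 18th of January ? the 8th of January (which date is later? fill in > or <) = >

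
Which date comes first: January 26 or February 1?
January 26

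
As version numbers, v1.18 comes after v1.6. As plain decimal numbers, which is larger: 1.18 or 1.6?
1.6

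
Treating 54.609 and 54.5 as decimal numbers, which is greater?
54.609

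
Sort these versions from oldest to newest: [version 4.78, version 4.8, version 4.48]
[version 4.8, version 4.48, version 4.78]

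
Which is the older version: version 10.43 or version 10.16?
version 10.16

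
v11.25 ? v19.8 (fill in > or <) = <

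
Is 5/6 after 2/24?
Yes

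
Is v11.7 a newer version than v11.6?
Yes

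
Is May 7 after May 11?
No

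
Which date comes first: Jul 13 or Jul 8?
Jul 8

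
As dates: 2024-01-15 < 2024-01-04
False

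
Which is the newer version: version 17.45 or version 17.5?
version 17.45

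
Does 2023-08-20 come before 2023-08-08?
No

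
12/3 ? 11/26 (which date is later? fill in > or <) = >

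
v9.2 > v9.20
False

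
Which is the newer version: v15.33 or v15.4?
v15.33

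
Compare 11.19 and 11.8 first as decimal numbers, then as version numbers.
As decimals: 11.19 < 11.8. As versions: v11.19 > v11.8 (minor version 19 > 8).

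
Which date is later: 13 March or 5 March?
13 March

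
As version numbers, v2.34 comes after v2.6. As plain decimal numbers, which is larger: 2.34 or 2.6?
2.6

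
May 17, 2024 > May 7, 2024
True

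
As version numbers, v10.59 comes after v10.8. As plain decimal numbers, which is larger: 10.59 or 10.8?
10.8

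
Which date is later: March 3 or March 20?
March 20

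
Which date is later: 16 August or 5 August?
16 August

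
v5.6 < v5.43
True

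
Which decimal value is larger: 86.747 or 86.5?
86.747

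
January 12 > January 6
True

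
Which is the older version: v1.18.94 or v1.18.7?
v1.18.7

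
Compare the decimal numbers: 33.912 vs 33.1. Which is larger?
33.912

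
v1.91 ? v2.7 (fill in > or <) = <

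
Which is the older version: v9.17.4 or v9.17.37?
v9.17.4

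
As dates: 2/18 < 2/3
False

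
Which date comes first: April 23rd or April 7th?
April 7th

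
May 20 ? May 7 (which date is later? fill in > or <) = >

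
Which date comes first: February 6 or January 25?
January 25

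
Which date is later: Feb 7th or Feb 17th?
Feb 17th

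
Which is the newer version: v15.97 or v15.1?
v15.97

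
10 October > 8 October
True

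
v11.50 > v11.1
True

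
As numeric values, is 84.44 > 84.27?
True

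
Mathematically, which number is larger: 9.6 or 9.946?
9.946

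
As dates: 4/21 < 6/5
True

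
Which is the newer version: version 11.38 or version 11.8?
version 11.38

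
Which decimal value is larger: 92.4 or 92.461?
92.461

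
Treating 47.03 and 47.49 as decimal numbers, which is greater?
47.49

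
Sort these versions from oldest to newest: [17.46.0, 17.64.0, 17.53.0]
[17.46.0, 17.53.0, 17.64.0]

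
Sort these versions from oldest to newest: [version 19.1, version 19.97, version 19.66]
[version 19.1, version 19.66, version 19.97]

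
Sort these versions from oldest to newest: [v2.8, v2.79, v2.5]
[v2.5, v2.8, v2.79]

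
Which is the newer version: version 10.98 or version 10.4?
version 10.98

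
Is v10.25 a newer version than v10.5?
Yes. Version numbers are compared segment by segment as integers, not as decimals: minor version 25 > 5, so v10.25 > v10.5 (even though the decimal 10.25 < 10.5).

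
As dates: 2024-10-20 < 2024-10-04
False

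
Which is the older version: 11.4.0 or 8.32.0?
8.32.0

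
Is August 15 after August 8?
Yes. Day 15 comes after day 8 in August — this is a date comparison, not a decimal one (the decimal 8.15 would be smaller than 8.8).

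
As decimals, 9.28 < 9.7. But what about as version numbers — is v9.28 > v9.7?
True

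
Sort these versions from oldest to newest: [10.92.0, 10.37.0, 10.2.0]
[10.2.0, 10.37.0, 10.92.0]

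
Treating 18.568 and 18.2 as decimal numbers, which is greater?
18.568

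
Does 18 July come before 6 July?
No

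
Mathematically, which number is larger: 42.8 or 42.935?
42.935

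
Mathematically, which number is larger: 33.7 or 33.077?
33.7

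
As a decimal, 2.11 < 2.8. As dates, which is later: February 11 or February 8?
February 11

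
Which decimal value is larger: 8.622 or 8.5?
8.622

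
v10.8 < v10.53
True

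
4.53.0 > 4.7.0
True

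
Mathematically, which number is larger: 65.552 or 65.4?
65.552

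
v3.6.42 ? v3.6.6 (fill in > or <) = >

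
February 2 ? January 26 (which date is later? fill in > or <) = >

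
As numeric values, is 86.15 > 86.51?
False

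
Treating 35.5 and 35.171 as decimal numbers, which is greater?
35.5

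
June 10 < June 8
False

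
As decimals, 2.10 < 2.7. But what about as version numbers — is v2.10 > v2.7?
True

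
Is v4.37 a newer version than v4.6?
Yes. Version numbers are compared segment by segment as integers, not as decimals: minor version 37 > 6, so v4.37 > v4.6 (even though the decimal 4.37 < 4.6).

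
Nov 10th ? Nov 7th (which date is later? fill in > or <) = >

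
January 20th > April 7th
False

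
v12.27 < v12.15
False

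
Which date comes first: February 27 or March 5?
February 27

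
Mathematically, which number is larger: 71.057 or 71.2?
71.2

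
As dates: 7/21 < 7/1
False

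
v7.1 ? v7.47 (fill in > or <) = <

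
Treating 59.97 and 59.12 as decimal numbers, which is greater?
59.97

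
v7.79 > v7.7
True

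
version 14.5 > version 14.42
False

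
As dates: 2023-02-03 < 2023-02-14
True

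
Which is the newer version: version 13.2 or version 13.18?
version 13.18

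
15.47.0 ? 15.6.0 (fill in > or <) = >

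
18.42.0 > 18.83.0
False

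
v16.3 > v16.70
False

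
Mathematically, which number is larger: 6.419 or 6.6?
6.6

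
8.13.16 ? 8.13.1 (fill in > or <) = >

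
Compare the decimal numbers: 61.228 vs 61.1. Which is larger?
61.228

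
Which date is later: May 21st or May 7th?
May 21st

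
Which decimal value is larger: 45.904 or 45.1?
45.904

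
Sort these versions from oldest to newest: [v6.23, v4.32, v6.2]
[v4.32, v6.2, v6.23]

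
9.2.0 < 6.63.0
False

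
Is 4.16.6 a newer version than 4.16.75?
No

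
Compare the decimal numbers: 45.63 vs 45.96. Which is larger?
45.96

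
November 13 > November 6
True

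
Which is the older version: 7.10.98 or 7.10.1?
7.10.1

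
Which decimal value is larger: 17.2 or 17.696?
17.696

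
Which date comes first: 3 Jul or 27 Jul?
3 Jul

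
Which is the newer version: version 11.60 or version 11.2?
version 11.60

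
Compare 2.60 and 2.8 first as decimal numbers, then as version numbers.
As decimals: 2.60 < 2.8. As versions: v2.60 > v2.8 (minor version 60 > 8).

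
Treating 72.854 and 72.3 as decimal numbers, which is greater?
72.854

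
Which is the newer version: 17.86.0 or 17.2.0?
17.86.0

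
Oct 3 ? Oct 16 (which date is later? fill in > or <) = <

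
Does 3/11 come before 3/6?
No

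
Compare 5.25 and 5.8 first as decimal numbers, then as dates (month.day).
As decimals: 5.25 < 5.8. As dates: 5/25 is later than 5/8 (day 25 > day 8).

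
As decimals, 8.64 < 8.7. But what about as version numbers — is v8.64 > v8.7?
True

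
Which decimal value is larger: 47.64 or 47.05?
47.64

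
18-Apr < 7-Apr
False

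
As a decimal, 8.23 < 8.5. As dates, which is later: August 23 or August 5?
August 23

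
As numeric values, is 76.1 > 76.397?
False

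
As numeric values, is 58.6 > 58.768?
False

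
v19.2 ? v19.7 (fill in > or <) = <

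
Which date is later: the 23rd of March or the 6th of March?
the 23rd of March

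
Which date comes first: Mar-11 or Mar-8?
Mar-8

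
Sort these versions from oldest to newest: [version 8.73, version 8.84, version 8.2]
[version 8.2, version 8.73, version 8.84]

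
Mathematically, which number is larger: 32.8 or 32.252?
32.8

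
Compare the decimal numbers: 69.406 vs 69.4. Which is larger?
69.406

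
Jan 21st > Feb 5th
False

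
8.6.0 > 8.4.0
True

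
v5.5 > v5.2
True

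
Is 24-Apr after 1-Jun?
No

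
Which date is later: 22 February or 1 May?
1 May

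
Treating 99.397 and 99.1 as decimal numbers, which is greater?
99.397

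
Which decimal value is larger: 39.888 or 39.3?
39.888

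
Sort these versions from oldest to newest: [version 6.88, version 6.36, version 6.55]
[version 6.36, version 6.55, version 6.88]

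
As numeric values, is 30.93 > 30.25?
True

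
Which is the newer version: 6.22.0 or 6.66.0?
6.66.0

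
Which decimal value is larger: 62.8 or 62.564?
62.8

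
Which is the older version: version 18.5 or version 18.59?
version 18.5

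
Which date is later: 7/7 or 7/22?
7/22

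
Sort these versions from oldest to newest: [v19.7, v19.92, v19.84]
[v19.7, v19.84, v19.92]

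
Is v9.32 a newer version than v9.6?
Yes. Version numbers are compared segment by segment as integers, not as decimals: minor version 32 > 6, so v9.32 > v9.6 (even though the decimal 9.32 < 9.6).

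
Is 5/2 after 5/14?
No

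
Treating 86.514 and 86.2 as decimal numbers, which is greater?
86.514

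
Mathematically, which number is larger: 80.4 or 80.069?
80.4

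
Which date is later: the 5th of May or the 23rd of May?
the 23rd of May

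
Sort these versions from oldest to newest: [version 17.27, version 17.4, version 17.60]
[version 17.4, version 17.27, version 17.60]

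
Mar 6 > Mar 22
False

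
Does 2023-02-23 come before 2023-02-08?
No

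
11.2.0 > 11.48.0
False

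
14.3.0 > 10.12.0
True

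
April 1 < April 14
True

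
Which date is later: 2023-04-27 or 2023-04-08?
2023-04-27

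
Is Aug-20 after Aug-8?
Yes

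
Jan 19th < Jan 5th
False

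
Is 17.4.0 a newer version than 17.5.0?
No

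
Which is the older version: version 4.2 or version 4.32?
version 4.2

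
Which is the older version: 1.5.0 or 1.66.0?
1.5.0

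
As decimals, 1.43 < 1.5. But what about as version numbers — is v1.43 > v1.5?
True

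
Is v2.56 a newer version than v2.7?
Yes. Version numbers are compared segment by segment as integers, not as decimals: minor version 56 > 7, so v2.56 > v2.7 (even though the decimal 2.56 < 2.7).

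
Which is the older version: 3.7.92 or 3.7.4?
3.7.4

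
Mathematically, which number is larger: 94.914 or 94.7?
94.914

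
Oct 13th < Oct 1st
False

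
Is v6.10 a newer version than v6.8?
Yes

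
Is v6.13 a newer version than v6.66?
No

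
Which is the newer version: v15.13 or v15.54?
v15.54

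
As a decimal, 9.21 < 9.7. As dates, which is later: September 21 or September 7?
September 21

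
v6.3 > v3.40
True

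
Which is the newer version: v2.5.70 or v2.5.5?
v2.5.70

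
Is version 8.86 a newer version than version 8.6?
Yes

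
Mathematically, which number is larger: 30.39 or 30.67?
30.67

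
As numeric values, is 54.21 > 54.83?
False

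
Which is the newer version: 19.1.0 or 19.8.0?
19.8.0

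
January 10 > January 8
True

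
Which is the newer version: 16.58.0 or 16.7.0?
16.58.0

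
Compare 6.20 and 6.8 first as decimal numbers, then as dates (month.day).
As decimals: 6.20 < 6.8. As dates: 6/20 is later than 6/8 (day 20 > day 8).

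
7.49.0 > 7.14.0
True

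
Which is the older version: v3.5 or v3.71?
v3.5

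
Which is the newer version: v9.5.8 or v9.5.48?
v9.5.48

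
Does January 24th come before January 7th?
No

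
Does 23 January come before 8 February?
Yes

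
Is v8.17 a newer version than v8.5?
Yes. Version numbers are compared segment by segment as integers, not as decimals: minor version 17 > 5, so v8.17 > v8.5 (even though the decimal 8.17 < 8.5).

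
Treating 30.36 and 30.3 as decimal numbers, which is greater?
30.36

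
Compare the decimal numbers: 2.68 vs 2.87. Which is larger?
2.87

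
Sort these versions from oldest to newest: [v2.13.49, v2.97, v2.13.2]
[v2.13.2, v2.13.49, v2.97]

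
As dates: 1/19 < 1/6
False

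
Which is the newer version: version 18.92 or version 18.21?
version 18.92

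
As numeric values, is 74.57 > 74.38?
True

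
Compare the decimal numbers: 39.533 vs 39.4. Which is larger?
39.533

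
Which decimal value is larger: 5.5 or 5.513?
5.513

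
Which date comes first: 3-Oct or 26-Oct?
3-Oct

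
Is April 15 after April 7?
Yes. Day 15 comes after day 7 in April — this is a date comparison, not a decimal one (the decimal 4.15 would be smaller than 4.7).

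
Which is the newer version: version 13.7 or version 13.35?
version 13.35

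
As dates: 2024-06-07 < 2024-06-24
True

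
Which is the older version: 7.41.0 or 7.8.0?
7.8.0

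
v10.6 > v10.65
False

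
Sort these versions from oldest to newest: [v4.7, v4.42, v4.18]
[v4.7, v4.18, v4.42]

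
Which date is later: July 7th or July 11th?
July 11th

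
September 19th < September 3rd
False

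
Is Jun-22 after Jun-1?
Yes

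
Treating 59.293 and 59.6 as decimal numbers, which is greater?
59.6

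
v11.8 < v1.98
False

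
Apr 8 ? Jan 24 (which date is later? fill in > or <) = >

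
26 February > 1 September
False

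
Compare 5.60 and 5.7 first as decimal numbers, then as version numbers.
As decimals: 5.60 < 5.7. As versions: v5.60 > v5.7 (minor version 60 > 7).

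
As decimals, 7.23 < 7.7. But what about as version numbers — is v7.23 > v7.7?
True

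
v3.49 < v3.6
False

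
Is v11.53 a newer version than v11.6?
Yes. Version numbers are compared segment by segment as integers, not as decimals: minor version 53 > 6, so v11.53 > v11.6 (even though the decimal 11.53 < 11.6).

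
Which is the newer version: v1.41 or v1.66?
v1.66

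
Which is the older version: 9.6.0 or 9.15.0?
9.6.0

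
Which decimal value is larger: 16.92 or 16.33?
16.92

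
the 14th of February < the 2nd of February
False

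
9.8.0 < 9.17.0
True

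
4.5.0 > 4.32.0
False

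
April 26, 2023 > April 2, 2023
True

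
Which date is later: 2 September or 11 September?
11 September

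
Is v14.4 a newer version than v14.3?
Yes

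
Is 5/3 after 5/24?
No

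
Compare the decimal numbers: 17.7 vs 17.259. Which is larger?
17.7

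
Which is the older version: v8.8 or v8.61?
v8.8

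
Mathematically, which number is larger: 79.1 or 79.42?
79.42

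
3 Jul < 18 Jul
True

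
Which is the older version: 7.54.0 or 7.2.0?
7.2.0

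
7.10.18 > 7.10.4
True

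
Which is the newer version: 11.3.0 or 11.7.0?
11.7.0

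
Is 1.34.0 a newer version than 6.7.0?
No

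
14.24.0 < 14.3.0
False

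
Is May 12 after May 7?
Yes. Day 12 comes after day 7 in May — this is a date comparison, not a decimal one (the decimal 5.12 would be smaller than 5.7).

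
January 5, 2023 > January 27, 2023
False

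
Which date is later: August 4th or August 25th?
August 25th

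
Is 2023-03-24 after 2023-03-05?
Yes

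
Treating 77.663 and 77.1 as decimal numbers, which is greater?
77.663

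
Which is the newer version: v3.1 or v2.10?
v3.1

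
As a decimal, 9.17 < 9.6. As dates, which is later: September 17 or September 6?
September 17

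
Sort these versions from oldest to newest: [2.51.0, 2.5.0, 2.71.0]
[2.5.0, 2.51.0, 2.71.0]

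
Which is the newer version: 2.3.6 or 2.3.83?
2.3.83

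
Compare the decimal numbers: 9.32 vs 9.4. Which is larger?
9.4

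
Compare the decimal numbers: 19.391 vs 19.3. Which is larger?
19.391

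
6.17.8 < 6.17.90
True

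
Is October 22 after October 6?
Yes. Day 22 comes after day 6 in October — this is a date comparison, not a decimal one (the decimal 10.22 would be smaller than 10.6).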